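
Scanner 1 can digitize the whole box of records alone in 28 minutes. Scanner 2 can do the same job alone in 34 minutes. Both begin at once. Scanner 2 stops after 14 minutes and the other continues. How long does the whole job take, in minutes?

In the first 14 minutes the combined rate is 31/476, so 31/34 of the job is done, leaving 3/34.
After Scanner 2 leaves the rate is 1/28 per minute; the remaining 3/34 takes 42/17 minutes.
Total = 14 + 42/17 = 280/17 minutes.

280/17 minutes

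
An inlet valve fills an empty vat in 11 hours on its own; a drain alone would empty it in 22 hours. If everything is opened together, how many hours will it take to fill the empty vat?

Net rate = 1/11 − 1/22 = (2 − 1)/22 = 1/22 per hour.
Filling time = 1 ÷ (1/22) = 22 hours.

22 hours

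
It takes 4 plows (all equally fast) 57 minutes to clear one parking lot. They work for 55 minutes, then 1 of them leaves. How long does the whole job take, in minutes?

173/3 minutes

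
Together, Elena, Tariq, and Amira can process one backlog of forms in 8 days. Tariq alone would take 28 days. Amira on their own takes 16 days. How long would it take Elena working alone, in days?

Combined rate is 1/8 per day.
Known contribution: 1/28 + 1/16 = (4 + 7)/112 = 11/112 per day.
So Elena's rate is 1/8 − 11/112 = 3/112, meaning 112/3 days alone.

112/3 days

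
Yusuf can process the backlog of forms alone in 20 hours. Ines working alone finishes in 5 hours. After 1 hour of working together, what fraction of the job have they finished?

Combined rate: 1/20 + 1/5 = (1 + 4)/20 = 5/20 = 1/4 per hour.
In 1 hour they complete 1·1/4 = 1/4 of the job.

1/4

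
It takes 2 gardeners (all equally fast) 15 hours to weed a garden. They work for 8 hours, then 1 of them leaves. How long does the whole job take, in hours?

22 hours

One gardener does 1/30 of the job per hour.
After 8 hours with 2 gardeners, 8/15 is done (7/15 left).
With 1 gardener the rate is 1/30, so the rest takes 7/15 ÷ 1/30 = 14 hours.
Total = 8 + 14 = 22 hours.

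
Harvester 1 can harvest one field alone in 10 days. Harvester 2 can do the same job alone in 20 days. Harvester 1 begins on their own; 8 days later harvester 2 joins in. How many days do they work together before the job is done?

4/3 days

In the first 8 days harvester 1 alone does 8/10 = 4/5 of the job, leaving 1/5.
Once everyone is working, combined rate: 1/10 + 1/20 = (2 + 1)/20 = 3/20 per day.
Remaining 1/5 at 3/20 per day takes 4/3 days.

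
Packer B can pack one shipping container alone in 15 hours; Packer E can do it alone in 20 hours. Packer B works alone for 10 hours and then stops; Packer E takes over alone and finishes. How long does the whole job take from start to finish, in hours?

In 10 hours Packer B does 10/15 = 2/3 of the job, leaving 1/3.
Packer E works at 1/20 per hour, so finishing takes 1/3 ÷ 1/20 = 20/3 hours.
Total time = 10 + 20/3 = 50/3 hours.

50/3 hours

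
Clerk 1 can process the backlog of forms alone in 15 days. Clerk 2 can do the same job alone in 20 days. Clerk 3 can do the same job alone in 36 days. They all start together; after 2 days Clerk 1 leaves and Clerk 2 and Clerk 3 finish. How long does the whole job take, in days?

In the first 2 days the combined rate is 13/90, so 13/45 of the job is done, leaving 32/45.
After Clerk 1 leaves the rate is 7/90 per day; the remaining 32/45 takes 64/7 days.
Total = 2 + 64/7 = 78/7 days.

78/7 days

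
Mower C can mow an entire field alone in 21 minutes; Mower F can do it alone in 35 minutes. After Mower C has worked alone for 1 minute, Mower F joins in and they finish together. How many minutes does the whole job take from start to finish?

27/2 minutes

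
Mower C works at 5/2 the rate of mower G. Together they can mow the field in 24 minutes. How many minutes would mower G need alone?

Let mower G's rate be r; then mower C's rate is (5/2)r, so together (5/2 + 1)r = (7/2)r = 1/24.
Thus r = 1/84 per minute.
Mower G alone: 84 minutes; mower C alone: 168/5 minutes.

84 minutes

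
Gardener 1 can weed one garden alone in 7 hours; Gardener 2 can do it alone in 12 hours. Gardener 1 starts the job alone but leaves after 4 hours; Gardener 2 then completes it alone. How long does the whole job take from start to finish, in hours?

64/7 hours

In 4 hours Gardener 1 does 4/7 of the job, leaving 3/7.
Gardener 2 works at 1/12 per hour, so finishing takes 3/7 ÷ 1/12 = 36/7 hours.
Total time = 4 + 36/7 = 64/7 hours.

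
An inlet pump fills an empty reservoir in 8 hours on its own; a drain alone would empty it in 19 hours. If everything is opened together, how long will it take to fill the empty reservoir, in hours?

152/11 hours

Net rate = 1/8 − 1/19 = (19 − 8)/152 = 11/152 per hour.
Filling time = 1 ÷ (11/152) = 152/11 hours.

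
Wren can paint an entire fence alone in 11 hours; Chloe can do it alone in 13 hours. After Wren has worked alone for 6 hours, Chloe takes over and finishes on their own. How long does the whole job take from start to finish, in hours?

131/11 hours

In 6 hours Wren does 6/11 of the job, leaving 5/11.
Chloe works at 1/13 per hour, so finishing takes 5/11 ÷ 1/13 = 65/11 hours.
Total time = 6 + 65/11 = 131/11 hours.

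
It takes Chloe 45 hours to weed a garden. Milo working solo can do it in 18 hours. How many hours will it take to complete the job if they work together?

With two workers the combined time is the product over the sum: 45·18/(45+18) = 810/63 = 90/7 hours.

90/7 hours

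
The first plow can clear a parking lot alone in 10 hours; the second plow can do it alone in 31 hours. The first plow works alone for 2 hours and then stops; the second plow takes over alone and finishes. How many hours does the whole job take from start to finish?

In 2 hours the first plow does 2/10 = 1/5 of the job, leaving 4/5.
The second plow works at 1/31 per hour, so finishing takes 4/5 ÷ 1/31 = 124/5 hours.
Total time = 2 + 124/5 = 134/5 hours.

134/5 hours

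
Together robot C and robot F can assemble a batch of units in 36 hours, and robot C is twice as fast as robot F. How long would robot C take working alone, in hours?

Let robot F's rate be r; then robot C's rate is 2r, so together (2 + 1)r = 3r = 1/36.
Thus r = 1/108 per hour.
Robot F alone: 108 hours; robot C alone: 54 hours.

54 hours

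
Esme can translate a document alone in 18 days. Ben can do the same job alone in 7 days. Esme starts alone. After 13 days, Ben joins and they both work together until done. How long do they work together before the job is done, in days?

7/5 days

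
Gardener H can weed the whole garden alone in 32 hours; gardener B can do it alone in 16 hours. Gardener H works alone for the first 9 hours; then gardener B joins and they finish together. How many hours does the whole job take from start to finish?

50/3 hours

In 9 hours gardener H does 9/32 of the job, leaving 23/32.
Gardener H and gardener B together work at 3/32 per hour, so finishing takes 23/32 ÷ 3/32 = 23/3 hours.
Total time = 9 + 23/3 = 50/3 hours.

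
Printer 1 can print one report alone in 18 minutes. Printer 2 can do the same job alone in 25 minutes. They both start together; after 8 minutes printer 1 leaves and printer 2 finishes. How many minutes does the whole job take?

125/9 minutes

In the first 8 minutes the combined rate is 43/450, so 172/225 of the job is done, leaving 53/225.
After printer 1 leaves the rate is 1/25 per minute; the remaining 53/225 takes 53/9 minutes.
Total = 8 + 53/9 = 125/9 minutes.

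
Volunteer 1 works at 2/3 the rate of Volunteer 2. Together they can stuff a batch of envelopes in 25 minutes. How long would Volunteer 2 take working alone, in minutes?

125/3 minutes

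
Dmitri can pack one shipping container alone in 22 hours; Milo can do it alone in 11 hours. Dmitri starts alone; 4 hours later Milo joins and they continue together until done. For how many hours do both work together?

In 4 hours Dmitri does 4/22 = 2/11 of the job, leaving 9/11.
Dmitri and Milo together work at 3/22 per hour, so finishing takes 9/11 ÷ 3/22 = 6 hours.

6 hours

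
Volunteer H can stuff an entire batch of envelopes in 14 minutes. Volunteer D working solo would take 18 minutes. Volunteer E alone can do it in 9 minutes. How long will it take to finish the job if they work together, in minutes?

21/5 minutes

Combined rate: 1/14 + 1/18 + 1/9 = (9 + 7 + 14)/126 = 30/126 = 5/21 per minute.
Time = 1 ÷ (5/21) = 21/5 minutes.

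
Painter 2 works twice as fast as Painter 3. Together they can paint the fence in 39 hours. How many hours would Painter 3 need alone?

Let Painter 3's rate be r; then Painter 2's rate is 2r, so together (2 + 1)r = 3r = 1/39.
Thus r = 1/117 per hour.
Painter 3 alone: 117 hours; Painter 2 alone: 117/2 hours.

117 hours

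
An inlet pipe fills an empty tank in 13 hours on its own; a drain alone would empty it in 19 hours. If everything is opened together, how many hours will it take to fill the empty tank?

Net rate = 1/13 − 1/19 = (19 − 13)/247 = 6/247 per hour.
Filling time = 1 ÷ (6/247) = 247/6 hours.

247/6 hours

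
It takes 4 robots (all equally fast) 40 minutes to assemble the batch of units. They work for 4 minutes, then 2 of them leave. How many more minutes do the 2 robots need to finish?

72 minutes

One robot does 1/160 of the job per minute.
After 4 minutes with 4 robots, 1/10 is done (9/10 left).
With 2 robots the rate is 2/160 = 1/80, so the rest takes 9/10 ÷ 1/80 = 72 minutes.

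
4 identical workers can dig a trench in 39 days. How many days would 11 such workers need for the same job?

156/11 days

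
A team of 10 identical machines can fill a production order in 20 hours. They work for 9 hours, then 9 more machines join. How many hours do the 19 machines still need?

110/19 hours

One machine does 1/200 of the job per hour.
After 9 hours with 10 machines, 9/20 is done (11/20 left).
With 19 machines the rate is 19/200, so the rest takes 11/20 ÷ 19/200 = 110/19 hours.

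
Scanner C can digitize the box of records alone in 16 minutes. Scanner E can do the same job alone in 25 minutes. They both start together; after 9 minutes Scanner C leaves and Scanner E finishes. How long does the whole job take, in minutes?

In the first 9 minutes the combined rate is 41/400, so 369/400 of the job is done, leaving 31/400.
After Scanner C leaves the rate is 1/25 per minute; the remaining 31/400 takes 31/16 minutes.
Total = 9 + 31/16 = 175/16 minutes.

175/16 minutes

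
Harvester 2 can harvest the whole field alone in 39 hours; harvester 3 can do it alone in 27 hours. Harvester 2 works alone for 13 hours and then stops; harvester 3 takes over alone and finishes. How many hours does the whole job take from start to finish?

In 13 hours harvester 2 does 13/39 = 1/3 of the job, leaving 2/3.
Harvester 3 works at 1/27 per hour, so finishing takes 2/3 ÷ 1/27 = 18 hours.
Total time = 13 + 18 = 31 hours.

31 hours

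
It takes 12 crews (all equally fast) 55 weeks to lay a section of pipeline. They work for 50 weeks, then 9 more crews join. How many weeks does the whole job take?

370/7 weeks

One crew does 1/660 of the job per week.
After 50 weeks with 12 crews, 10/11 is done (1/11 left).
With 21 crews the rate is 21/660 = 7/220, so the rest takes 1/11 ÷ 7/220 = 20/7 weeks.
Total = 50 + 20/7 = 370/7 weeks.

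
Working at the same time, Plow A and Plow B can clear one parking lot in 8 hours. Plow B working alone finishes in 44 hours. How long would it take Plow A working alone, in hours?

88/9 hours

Combined rate is 1/8 per hour.
Known contribution: 1/44 per hour.
So Plow A's rate is 1/8 − 1/44 = 9/88, meaning 88/9 hours alone.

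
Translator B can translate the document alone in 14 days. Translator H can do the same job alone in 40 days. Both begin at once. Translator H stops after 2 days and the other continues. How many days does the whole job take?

In the first 2 days the combined rate is 27/280, so 27/140 of the job is done, leaving 113/140.
After Translator H leaves the rate is 1/14 per day; the remaining 113/140 takes 113/10 days.
Total = 2 + 113/10 = 133/10 days.

133/10 days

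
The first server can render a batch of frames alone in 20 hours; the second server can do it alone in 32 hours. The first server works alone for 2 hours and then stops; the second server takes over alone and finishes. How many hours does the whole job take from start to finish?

154/5 hours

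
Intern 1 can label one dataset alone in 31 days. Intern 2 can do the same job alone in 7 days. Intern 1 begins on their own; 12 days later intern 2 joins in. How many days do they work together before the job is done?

7/2 days

In the first 12 days intern 1 alone does 12/31 of the job, leaving 19/31.
Once everyone is working, combined rate: 1/31 + 1/7 = (7 + 31)/217 = 38/217 per day.
Remaining 19/31 at 38/217 per day takes 7/2 days.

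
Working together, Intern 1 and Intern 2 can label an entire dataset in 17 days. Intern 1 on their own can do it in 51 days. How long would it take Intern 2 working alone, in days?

51/2 days

Combined rate is 1/17 per day.
Known contribution: 1/51 per day.
So Intern 2's rate is 1/17 − 1/51 = 2/51, meaning 51/2 days alone.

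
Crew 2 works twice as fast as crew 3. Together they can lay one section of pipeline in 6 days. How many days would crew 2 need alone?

9 days

Let crew 3's rate be r; then crew 2's rate is 2r, so together (2 + 1)r = 3r = 1/6.
Thus r = 1/18 per day.
Crew 3 alone: 18 days; crew 2 alone: 9 days.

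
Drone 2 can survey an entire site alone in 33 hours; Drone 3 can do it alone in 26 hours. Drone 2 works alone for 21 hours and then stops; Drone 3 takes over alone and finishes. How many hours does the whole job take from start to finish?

335/11 hours

In 21 hours Drone 2 does 21/33 = 7/11 of the job, leaving 4/11.
Drone 3 works at 1/26 per hour, so finishing takes 4/11 ÷ 1/26 = 104/11 hours.
Total time = 21 + 104/11 = 335/11 hours.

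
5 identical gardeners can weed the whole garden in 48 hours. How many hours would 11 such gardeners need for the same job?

240/11 hours

Total work is 5·48 = 240 gardener-hours.
With 11 gardeners: 240/11 hours.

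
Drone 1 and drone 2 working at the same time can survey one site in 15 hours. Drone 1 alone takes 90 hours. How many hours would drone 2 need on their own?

18 hours

Combined rate is 1/15 per hour.
Known contribution: 1/90 per hour.
So drone 2's rate is 1/15 − 1/90 = 1/18, meaning 18 hours alone.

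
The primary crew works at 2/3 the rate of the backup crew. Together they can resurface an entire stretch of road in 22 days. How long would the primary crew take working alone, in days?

55 days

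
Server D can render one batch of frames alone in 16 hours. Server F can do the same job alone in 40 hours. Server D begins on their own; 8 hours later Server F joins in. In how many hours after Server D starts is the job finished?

96/7 hours

In the first 8 hours Server D alone does 8/16 = 1/2 of the job, leaving 1/2.
Once everyone is working, combined rate: 1/16 + 1/40 = (5 + 2)/80 = 7/80 per hour.
Remaining 1/2 at 7/80 per hour takes 40/7 hours.
Total from the start = 8 + 40/7 = 96/7 hours.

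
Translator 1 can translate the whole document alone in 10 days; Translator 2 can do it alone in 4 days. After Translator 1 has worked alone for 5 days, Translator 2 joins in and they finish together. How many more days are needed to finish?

10/7 days

In 5 days Translator 1 does 5/10 = 1/2 of the job, leaving 1/2.
Translator 1 and Translator 2 together work at 7/20 per day, so finishing takes 1/2 ÷ 7/20 = 10/7 days.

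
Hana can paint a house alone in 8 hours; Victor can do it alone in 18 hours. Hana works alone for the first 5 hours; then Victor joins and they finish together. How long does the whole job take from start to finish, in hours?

In 5 hours Hana does 5/8 of the job, leaving 3/8.
Hana and Victor together work at 13/72 per hour, so finishing takes 3/8 ÷ 13/72 = 27/13 hours.
Total time = 5 + 27/13 = 92/13 hours.

92/13 hours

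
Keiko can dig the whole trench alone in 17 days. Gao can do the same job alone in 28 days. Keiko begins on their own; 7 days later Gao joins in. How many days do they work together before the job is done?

56/9 days

In the first 7 days Keiko alone does 7/17 of the job, leaving 10/17.
Once everyone is working, combined rate: 1/17 + 1/28 = (28 + 17)/476 = 45/476 per day.
Remaining 10/17 at 45/476 per day takes 56/9 days.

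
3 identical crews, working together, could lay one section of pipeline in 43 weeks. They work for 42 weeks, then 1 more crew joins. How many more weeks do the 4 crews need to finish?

One crew does 1/129 of the job per week.
After 42 weeks with 3 crews, 42/43 is done (1/43 left).
With 4 crews the rate is 4/129, so the rest takes 1/43 ÷ 4/129 = 3/4 weeks.

3/4 weeks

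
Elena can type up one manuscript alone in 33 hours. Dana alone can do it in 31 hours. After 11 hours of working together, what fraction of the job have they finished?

Combined rate: 1/33 + 1/31 = (31 + 33)/1023 = 64/1023 per hour.
In 11 hours they complete 11·64/1023 = 64/93 of the job.

64/93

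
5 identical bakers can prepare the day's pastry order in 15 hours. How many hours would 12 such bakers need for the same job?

25/4 hours

Total work is 5·15 = 75 baker-hours.
With 12 bakers: 75/12 = 25/4 hours.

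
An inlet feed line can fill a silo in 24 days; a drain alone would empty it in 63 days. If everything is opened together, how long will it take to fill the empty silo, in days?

Net rate = 1/24 − 1/63 = (21 − 8)/504 = 13/504 per day.
Filling time = 1 ÷ (13/504) = 504/13 days.

504/13 days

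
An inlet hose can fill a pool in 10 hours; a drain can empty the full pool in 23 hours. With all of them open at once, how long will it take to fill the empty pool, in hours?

230/13 hours

Net rate = 1/10 − 1/23 = (23 − 10)/230 = 13/230 per hour.
Filling time = 1 ÷ (13/230) = 230/13 hours.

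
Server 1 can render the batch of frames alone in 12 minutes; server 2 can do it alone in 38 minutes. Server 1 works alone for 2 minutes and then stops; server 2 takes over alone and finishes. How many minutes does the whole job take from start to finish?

In 2 minutes server 1 does 2/12 = 1/6 of the job, leaving 5/6.
Server 2 works at 1/38 per minute, so finishing takes 5/6 ÷ 1/38 = 95/3 minutes.
Total time = 2 + 95/3 = 101/3 minutes.

101/3 minutes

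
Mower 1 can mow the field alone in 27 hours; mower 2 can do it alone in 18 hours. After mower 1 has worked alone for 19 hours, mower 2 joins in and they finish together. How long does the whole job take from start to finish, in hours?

In 19 hours mower 1 does 19/27 of the job, leaving 8/27.
Mower 1 and mower 2 together work at 5/54 per hour, so finishing takes 8/27 ÷ 5/54 = 16/5 hours.
Total time = 19 + 16/5 = 111/5 hours.

111/5 hours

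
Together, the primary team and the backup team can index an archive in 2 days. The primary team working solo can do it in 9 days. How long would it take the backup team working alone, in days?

Combined rate is 1/2 per day.
Known contribution: 1/9 per day.
So the backup team's rate is 1/2 − 1/9 = 7/18, meaning 18/7 days alone.

18/7 days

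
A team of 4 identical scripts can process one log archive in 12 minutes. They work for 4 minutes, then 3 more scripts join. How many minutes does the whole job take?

60/7 minutes

One script does 1/48 of the job per minute.
After 4 minutes with 4 scripts, 1/3 is done (2/3 left).
With 7 scripts the rate is 7/48, so the rest takes 2/3 ÷ 7/48 = 32/7 minutes.
Total = 4 + 32/7 = 60/7 minutes.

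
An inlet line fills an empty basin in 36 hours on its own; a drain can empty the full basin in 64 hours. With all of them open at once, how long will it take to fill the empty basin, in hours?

Net rate = 1/36 − 1/64 = (16 − 9)/576 = 7/576 per hour.
Filling time = 1 ÷ (7/576) = 576/7 hours.

576/7 hours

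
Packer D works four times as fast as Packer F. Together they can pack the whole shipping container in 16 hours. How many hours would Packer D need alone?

20 hours

Let Packer F's rate be r; then Packer D's rate is 4r, so together (4 + 1)r = 5r = 1/16.
Thus r = 1/80 per hour.
Packer F alone: 80 hours; Packer D alone: 20 hours.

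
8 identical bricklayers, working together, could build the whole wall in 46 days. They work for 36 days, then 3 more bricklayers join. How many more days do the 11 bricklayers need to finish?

80/11 days

One bricklayer does 1/368 of the job per day.
After 36 days with 8 bricklayers, 18/23 is done (5/23 left).
With 11 bricklayers the rate is 11/368, so the rest takes 5/23 ÷ 11/368 = 80/11 days.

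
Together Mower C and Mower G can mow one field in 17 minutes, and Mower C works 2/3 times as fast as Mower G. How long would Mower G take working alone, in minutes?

85/3 minutes

Let Mower G's rate be r; then Mower C's rate is (2/3)r, so together (2/3 + 1)r = (5/3)r = 1/17.
Thus r = 3/85 per minute.
Mower G alone: 85/3 minutes; Mower C alone: 85/2 minutes.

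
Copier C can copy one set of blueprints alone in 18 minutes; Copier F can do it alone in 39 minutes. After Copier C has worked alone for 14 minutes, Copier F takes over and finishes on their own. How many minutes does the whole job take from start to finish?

In 14 minutes Copier C does 14/18 = 7/9 of the job, leaving 2/9.
Copier F works at 1/39 per minute, so finishing takes 2/9 ÷ 1/39 = 26/3 minutes.
Total time = 14 + 26/3 = 68/3 minutes.

68/3 minutes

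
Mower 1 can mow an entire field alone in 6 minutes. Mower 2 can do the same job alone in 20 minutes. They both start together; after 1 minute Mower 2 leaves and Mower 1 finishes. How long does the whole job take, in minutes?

In the first 1 minute the combined rate is 13/60, so 13/60 of the job is done, leaving 47/60.
After Mower 2 leaves the rate is 1/6 per minute; the remaining 47/60 takes 47/10 minutes.
Total = 1 + 47/10 = 57/10 minutes.

57/10 minutes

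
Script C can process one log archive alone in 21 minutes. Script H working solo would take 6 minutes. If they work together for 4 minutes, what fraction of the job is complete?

Combined rate: 1/21 + 1/6 = (2 + 7)/42 = 9/42 = 3/14 per minute.
In 4 minutes they complete 4·3/14 = 6/7 of the job.

6/7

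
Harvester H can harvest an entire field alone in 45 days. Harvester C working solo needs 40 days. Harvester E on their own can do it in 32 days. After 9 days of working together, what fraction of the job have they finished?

Combined rate: 1/45 + 1/40 + 1/32 = (32 + 36 + 45)/1440 = 113/1440 per day.
In 9 days they complete 9·113/1440 = 113/160 of the job.

113/160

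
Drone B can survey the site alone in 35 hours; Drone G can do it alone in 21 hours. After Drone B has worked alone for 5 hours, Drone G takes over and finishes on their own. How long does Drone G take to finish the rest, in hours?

In 5 hours Drone B does 5/35 = 1/7 of the job, leaving 6/7.
Drone G works at 1/21 per hour, so finishing takes 6/7 ÷ 1/21 = 18 hours.

18 hours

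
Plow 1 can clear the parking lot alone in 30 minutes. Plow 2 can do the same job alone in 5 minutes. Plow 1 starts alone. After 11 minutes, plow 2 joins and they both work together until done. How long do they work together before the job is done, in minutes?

In the first 11 minutes plow 1 alone does 11/30 of the job, leaving 19/30.
Once everyone is working, combined rate: 1/30 + 1/5 = (1 + 6)/30 = 7/30 per minute.
Remaining 19/30 at 7/30 per minute takes 19/7 minutes.

19/7 minutes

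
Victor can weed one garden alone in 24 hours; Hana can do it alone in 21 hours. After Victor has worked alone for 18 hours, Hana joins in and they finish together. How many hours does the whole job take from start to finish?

In 18 hours Victor does 18/24 = 3/4 of the job, leaving 1/4.
Victor and Hana together work at 5/56 per hour, so finishing takes 1/4 ÷ 5/56 = 14/5 hours.
Total time = 18 + 14/5 = 104/5 hours.

104/5 hours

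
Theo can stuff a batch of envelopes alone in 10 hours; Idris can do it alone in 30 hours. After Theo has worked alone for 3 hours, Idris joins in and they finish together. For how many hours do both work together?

21/4 hours

In 3 hours Theo does 3/10 of the job, leaving 7/10.
Theo and Idris together work at 2/15 per hour, so finishing takes 7/10 ÷ 2/15 = 21/4 hours.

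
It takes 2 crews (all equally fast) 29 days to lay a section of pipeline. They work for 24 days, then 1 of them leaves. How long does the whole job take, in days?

One crew does 1/58 of the job per day.
After 24 days with 2 crews, 24/29 is done (5/29 left).
With 1 crew the rate is 1/58, so the rest takes 5/29 ÷ 1/58 = 10 days.
Total = 24 + 10 = 34 days.

34 days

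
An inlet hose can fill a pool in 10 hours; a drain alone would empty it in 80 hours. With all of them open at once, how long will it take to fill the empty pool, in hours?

Net rate = 1/10 − 1/80 = (8 − 1)/80 = 7/80 per hour.
Filling time = 1 ÷ (7/80) = 80/7 hours.

80/7 hours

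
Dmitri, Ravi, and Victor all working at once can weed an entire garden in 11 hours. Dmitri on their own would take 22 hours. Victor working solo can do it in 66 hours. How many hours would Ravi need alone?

Combined rate is 1/11 per hour.
Known contribution: 1/22 + 1/66 = (3 + 1)/66 = 4/66 = 2/33 per hour.
So Ravi's rate is 1/11 − 2/33 = 1/33, meaning 33 hours alone.

33 hours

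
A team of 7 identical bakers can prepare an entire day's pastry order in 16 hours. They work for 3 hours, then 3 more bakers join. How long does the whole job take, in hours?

121/10 hours

One baker does 1/112 of the job per hour.
After 3 hours with 7 bakers, 3/16 is done (13/16 left).
With 10 bakers the rate is 10/112 = 5/56, so the rest takes 13/16 ÷ 5/56 = 91/10 hours.
Total = 3 + 91/10 = 121/10 hours.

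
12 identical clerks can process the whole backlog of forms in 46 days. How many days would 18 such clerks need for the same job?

Total work is 12·46 = 552 clerk-days.
With 18 clerks: 552/18 = 92/3 days.

92/3 days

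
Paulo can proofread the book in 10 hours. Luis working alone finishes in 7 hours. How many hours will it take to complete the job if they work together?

70/17 hours

Combined rate: 1/10 + 1/7 = (7 + 10)/70 = 17/70 per hour.
Time = 1 ÷ (17/70) = 70/17 hours.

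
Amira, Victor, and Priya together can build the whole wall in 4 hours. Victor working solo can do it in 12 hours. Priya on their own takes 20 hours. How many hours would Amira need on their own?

60/7 hours

Combined rate is 1/4 per hour.
Known contribution: 1/12 + 1/20 = (5 + 3)/60 = 8/60 = 2/15 per hour.
So Amira's rate is 1/4 − 2/15 = 7/60, meaning 60/7 hours alone.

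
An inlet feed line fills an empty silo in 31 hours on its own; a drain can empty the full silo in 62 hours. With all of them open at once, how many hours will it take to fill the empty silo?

62 hours

Net rate = 1/31 − 1/62 = (2 − 1)/62 = 1/62 per hour.
Filling time = 1 ÷ (1/62) = 62 hours.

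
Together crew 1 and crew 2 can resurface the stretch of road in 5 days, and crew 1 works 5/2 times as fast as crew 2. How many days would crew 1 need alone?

Let crew 2's rate be r; then crew 1's rate is (5/2)r, so together (5/2 + 1)r = (7/2)r = 1/5.
Thus r = 2/35 per day.
Crew 2 alone: 35/2 days; crew 1 alone: 7 days.

7 days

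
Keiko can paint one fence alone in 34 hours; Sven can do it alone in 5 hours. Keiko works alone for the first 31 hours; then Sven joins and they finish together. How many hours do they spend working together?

In 31 hours Keiko does 31/34 of the job, leaving 3/34.
Keiko and Sven together work at 39/170 per hour, so finishing takes 3/34 ÷ 39/170 = 5/13 hours.

5/13 hours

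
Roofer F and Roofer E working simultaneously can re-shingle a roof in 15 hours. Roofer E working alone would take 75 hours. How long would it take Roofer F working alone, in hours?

Combined rate is 1/15 per hour.
Known contribution: 1/75 per hour.
So Roofer F's rate is 1/15 − 1/75 = 4/75, meaning 75/4 hours alone.

75/4 hours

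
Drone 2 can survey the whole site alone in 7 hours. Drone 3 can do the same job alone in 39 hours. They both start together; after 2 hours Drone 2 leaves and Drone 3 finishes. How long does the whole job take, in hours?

In the first 2 hours the combined rate is 46/273, so 92/273 of the job is done, leaving 181/273.
After Drone 2 leaves the rate is 1/39 per hour; the remaining 181/273 takes 181/7 hours.
Total = 2 + 181/7 = 195/7 hours.

195/7 hours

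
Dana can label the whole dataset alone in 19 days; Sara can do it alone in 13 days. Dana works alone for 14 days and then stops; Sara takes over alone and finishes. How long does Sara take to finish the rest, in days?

65/19 days

In 14 days Dana does 14/19 of the job, leaving 5/19.
Sara works at 1/13 per day, so finishing takes 5/19 ÷ 1/13 = 65/19 days.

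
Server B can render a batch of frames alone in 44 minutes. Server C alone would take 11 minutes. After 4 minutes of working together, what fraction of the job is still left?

6/11

Combined rate: 1/44 + 1/11 = (1 + 4)/44 = 5/44 per minute.
In 4 minutes they complete 4·5/44 = 5/11 of the job.
So 6/11 remains.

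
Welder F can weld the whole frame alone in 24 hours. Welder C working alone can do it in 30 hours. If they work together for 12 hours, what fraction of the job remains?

Combined rate: 1/24 + 1/30 = (5 + 4)/120 = 9/120 = 3/40 per hour.
In 12 hours they complete 12·3/40 = 9/10 of the job.
So 1/10 remains.

1/10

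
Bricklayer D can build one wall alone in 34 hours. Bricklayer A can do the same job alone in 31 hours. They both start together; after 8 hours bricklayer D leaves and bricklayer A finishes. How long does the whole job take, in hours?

In the first 8 hours the combined rate is 65/1054, so 260/527 of the job is done, leaving 267/527.
After bricklayer D leaves the rate is 1/31 per hour; the remaining 267/527 takes 267/17 hours.
Total = 8 + 267/17 = 403/17 hours.

403/17 hours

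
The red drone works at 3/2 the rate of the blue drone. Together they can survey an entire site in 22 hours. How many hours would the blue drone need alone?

55 hours

Let the blue drone's rate be r; then the red drone's rate is (3/2)r, so together (3/2 + 1)r = (5/2)r = 1/22.
Thus r = 1/55 per hour.
The blue drone alone: 55 hours; the red drone alone: 110/3 hours.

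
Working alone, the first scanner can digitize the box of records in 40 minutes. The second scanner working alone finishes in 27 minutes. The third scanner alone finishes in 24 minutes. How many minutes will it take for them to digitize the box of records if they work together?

Combined rate: 1/40 + 1/27 + 1/24 = (27 + 40 + 45)/1080 = 112/1080 = 14/135 per minute.
Time = 1 ÷ (14/135) = 135/14 minutes.

135/14 minutes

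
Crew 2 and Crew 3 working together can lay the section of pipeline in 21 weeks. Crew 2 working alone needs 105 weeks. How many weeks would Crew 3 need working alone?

Combined rate is 1/21 per week.
Known contribution: 1/105 per week.
So Crew 3's rate is 1/21 − 1/105 = 4/105, meaning 105/4 weeks alone.

105/4 weeks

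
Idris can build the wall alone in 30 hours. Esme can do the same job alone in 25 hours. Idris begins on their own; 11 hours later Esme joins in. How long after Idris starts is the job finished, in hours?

In the first 11 hours Idris alone does 11/30 of the job, leaving 19/30.
Once everyone is working, combined rate: 1/30 + 1/25 = (5 + 6)/150 = 11/150 per hour.
Remaining 19/30 at 11/150 per hour takes 95/11 hours.
Total from the start = 11 + 95/11 = 216/11 hours.

216/11 hours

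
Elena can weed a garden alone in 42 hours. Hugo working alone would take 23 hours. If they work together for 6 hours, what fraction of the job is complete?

65/161

Combined rate: 1/42 + 1/23 = (23 + 42)/966 = 65/966 per hour.
In 6 hours they complete 6·65/966 = 65/161 of the job.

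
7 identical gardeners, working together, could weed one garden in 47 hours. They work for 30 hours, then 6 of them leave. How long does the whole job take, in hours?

149 hours

One gardener does 1/329 of the job per hour.
After 30 hours with 7 gardeners, 30/47 is done (17/47 left).
With 1 gardener the rate is 1/329, so the rest takes 17/47 ÷ 1/329 = 119 hours.
Total = 30 + 119 = 149 hours.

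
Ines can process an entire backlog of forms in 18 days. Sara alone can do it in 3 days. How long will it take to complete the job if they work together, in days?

18/7 days

Combined rate: 1/18 + 1/3 = (1 + 6)/18 = 7/18 per day.
Time = 1 ÷ (7/18) = 18/7 days.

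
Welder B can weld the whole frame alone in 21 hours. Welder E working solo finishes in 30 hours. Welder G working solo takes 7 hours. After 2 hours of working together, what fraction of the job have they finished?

47/105

Combined rate: 1/21 + 1/30 + 1/7 = (10 + 7 + 30)/210 = 47/210 per hour.
In 2 hours they complete 2·47/210 = 47/105 of the job.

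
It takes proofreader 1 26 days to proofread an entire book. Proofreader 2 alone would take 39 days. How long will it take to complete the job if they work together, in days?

Combined rate: 1/26 + 1/39 = (3 + 2)/78 = 5/78 per day.
Time = 1 ÷ (5/78) = 78/5 days.

78/5 days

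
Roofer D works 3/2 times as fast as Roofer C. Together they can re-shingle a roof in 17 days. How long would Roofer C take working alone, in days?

Let Roofer C's rate be r; then Roofer D's rate is (3/2)r, so together (3/2 + 1)r = (5/2)r = 1/17.
Thus r = 2/85 per day.
Roofer C alone: 85/2 days; Roofer D alone: 85/3 days.

85/2 days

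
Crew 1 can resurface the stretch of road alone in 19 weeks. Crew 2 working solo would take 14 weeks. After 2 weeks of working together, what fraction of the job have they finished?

Combined rate: 1/19 + 1/14 = (14 + 19)/266 = 33/266 per week.
In 2 weeks they complete 2·33/266 = 33/133 of the job.

33/133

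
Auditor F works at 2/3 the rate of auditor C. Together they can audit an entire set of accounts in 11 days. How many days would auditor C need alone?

Let auditor C's rate be r; then auditor F's rate is (2/3)r, so together (2/3 + 1)r = (5/3)r = 1/11.
Thus r = 3/55 per day.
Auditor C alone: 55/3 days; auditor F alone: 55/2 days.

55/3 days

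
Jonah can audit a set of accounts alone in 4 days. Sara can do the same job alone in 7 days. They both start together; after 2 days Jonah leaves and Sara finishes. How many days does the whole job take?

In the first 2 days the combined rate is 11/28, so 11/14 of the job is done, leaving 3/14.
After Jonah leaves the rate is 1/7 per day; the remaining 3/14 takes 3/2 days.
Total = 2 + 3/2 = 7/2 days.

7/2 days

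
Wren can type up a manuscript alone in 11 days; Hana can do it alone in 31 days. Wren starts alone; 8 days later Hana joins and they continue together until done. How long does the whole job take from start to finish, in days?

143/14 days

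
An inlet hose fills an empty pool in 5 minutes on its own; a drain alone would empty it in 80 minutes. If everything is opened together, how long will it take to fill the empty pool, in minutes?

Net rate = 1/5 − 1/80 = (16 − 1)/80 = 15/80 = 3/16 per minute.
Filling time = 1 ÷ (3/16) = 16/3 minutes.

16/3 minutes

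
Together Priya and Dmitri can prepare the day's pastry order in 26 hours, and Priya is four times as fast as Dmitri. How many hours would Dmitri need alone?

Let Dmitri's rate be r; then Priya's rate is 4r, so together (4 + 1)r = 5r = 1/26.
Thus r = 1/130 per hour.
Dmitri alone: 130 hours; Priya alone: 65/2 hours.

130 hours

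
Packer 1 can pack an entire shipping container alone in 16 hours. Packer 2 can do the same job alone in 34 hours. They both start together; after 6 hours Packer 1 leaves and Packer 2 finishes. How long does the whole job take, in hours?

In the first 6 hours the combined rate is 25/272, so 75/136 of the job is done, leaving 61/136.
After Packer 1 leaves the rate is 1/34 per hour; the remaining 61/136 takes 61/4 hours.
Total = 6 + 61/4 = 85/4 hours.

85/4 hours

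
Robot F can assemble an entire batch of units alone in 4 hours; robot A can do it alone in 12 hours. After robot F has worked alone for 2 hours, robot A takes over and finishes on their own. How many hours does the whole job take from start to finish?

In 2 hours robot F does 2/4 = 1/2 of the job, leaving 1/2.
Robot A works at 1/12 per hour, so finishing takes 1/2 ÷ 1/12 = 6 hours.
Total time = 2 + 6 = 8 hours.

8 hours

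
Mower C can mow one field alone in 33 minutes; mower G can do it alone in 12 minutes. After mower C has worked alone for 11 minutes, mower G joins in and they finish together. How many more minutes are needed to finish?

88/15 minutes

In 11 minutes mower C does 11/33 = 1/3 of the job, leaving 2/3.
Mower C and mower G together work at 5/44 per minute, so finishing takes 2/3 ÷ 5/44 = 88/15 minutes.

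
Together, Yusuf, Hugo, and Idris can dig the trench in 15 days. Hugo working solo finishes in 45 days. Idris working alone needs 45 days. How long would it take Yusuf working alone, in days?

45 days

Combined rate is 1/15 per day.
Known contribution: 1/45 + 1/45 = (1 + 1)/45 = 2/45 per day.
So Yusuf's rate is 1/15 − 2/45 = 1/45, meaning 45 days alone.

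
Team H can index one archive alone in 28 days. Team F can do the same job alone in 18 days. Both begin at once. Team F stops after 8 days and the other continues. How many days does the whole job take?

In the first 8 days the combined rate is 23/252, so 46/63 of the job is done, leaving 17/63.
After Team F leaves the rate is 1/28 per day; the remaining 17/63 takes 68/9 days.
Total = 8 + 68/9 = 140/9 days.

140/9 days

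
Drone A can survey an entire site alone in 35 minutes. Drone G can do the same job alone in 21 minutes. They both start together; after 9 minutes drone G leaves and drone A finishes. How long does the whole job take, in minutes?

20 minutes

In the first 9 minutes the combined rate is 8/105, so 24/35 of the job is done, leaving 11/35.
After drone G leaves the rate is 1/35 per minute; the remaining 11/35 takes 11 minutes.
Total = 9 + 11 = 20 minutes.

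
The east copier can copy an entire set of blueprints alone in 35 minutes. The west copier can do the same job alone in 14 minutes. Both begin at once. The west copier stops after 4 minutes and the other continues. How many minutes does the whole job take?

In the first 4 minutes the combined rate is 1/10, so 2/5 of the job is done, leaving 3/5.
After the west copier leaves the rate is 1/35 per minute; the remaining 3/5 takes 21 minutes.
Total = 4 + 21 = 25 minutes.

25 minutes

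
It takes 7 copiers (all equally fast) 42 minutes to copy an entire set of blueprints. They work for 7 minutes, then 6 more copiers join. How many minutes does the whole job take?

One copier does 1/294 of the job per minute.
After 7 minutes with 7 copiers, 1/6 is done (5/6 left).
With 13 copiers the rate is 13/294, so the rest takes 5/6 ÷ 13/294 = 245/13 minutes.
Total = 7 + 245/13 = 336/13 minutes.

336/13 minutes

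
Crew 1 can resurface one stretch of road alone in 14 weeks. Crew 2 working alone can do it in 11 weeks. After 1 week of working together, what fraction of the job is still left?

129/154

Combined rate: 1/14 + 1/11 = (11 + 14)/154 = 25/154 per week.
In 1 week they complete 1·25/154 = 25/154 of the job.
So 129/154 remains.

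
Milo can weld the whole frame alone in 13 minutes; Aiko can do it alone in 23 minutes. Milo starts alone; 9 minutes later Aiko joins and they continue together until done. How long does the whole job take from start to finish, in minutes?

104/9 minutes

In 9 minutes Milo does 9/13 of the job, leaving 4/13.
Milo and Aiko together work at 36/299 per minute, so finishing takes 4/13 ÷ 36/299 = 23/9 minutes.
Total time = 9 + 23/9 = 104/9 minutes.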